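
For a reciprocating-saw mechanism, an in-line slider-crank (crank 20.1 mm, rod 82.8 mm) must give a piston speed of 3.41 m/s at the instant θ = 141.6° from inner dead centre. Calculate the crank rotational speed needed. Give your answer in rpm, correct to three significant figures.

3230

For an in-line slider-crank, |v_piston| = rω|sinθ|·[1 + r cosθ/√(L² − r² sin²θ)].
With r = 0.0201 m, L = 0.0828 m, θ = 141.6°: the bracketed kinematic factor |dx/dθ| = 0.010082 m.
ω = v/|dx/dθ| = 3.41/0.010082 = 338.21 rad/s.
N = 60ω/(2π) = 3229.7 rpm.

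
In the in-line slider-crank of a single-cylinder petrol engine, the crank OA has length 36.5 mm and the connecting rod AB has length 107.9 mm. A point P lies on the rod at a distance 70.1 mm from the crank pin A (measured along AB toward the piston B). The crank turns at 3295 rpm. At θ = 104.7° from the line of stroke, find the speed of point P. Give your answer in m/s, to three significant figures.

ω = 345.1 rad/s.  Crank-pin speed |V_A| = rω = 12.594 m/s, perpendicular to OA.
Rod angle: sinφ = −(r/L) sinθ ⇒ φ = -19.099°; ω_rod = −rω cosθ/√(L²−r²sin²θ) = +31.345 rad/s.
V_P = V_A + ω_rod × AP, with AP = 0.0701 m along the rod.
Components: V_Px = −rω sinθ − a·ω_rod·sinφ = -11.463 m/s;  V_Py = rω cosθ + a·ω_rod·cosφ = -1.1196 m/s.
|V_P| = √(V_Px² + V_Py²) = 11.518 m/s.

11.5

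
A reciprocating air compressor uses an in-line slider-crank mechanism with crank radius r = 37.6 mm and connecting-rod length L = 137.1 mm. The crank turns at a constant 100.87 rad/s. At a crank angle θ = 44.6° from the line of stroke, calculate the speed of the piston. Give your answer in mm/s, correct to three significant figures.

3190

ω = 100.9 rad/s
For an in-line slider-crank, x = r cosθ + √(L² − r² sin²θ), so v = −rω sinθ·[1 + r cosθ/√(L² − r² sin²θ)].
With r = 0.0376 m, L = 0.1371 m, θ = 44.6°: √(L² − r² sin²θ) = 0.13453 m.
v = −0.0376·100.9·0.70215·[1 + 0.0376·0.71203/0.13453] = -3.193 m/s.
|v| = 3.193 m/s = 3193 mm/s.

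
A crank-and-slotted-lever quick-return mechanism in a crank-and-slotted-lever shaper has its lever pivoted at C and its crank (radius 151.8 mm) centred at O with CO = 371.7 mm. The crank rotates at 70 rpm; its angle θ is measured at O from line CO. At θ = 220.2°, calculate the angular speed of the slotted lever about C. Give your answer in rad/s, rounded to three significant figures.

ω = 7.33 rad/s (from 70 rpm).
Crank pin A relative to C: A = (d + r cosθ, r sinθ); lever angle φ = atan2(r sinθ, d + r cosθ).
Differentiating tanφ: φ̇ = rω(d cosθ + r)/(d² + r² + 2dr cosθ).
d² + r² + 2dr cosθ = |CA|² = 0.0750112 m²;  d cosθ + r = -0.1321 m.
|ω_lever| = |0.1518·7.33·-0.1321| / 0.0750112 = 1.9597 rad/s.

1.96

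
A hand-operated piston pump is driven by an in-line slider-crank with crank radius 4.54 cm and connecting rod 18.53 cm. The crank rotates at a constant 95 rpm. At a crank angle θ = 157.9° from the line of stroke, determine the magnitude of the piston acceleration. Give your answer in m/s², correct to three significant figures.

3.36

ω = 2π·95/60 = 9.948 rad/s
x(θ) = r cosθ + √(L² − r² sin²θ); with ω constant, a = ω²·d²x/dθ².
d²x/dθ² = −r cosθ − r²(cos2θ)/√u − r⁴ sin²2θ/(4u^{3/2}),  u = L² − r² sin²θ = 0.0340443 m².
Substituting r = 0.0454 m, L = 0.1853 m, θ = 157.9°: d²x/dθ² = +0.033974 m.
a = ω²·d²x/dθ² = (9.948)²·(+0.033974) = +3.3624 m/s²;  |a| = 3.3624 m/s².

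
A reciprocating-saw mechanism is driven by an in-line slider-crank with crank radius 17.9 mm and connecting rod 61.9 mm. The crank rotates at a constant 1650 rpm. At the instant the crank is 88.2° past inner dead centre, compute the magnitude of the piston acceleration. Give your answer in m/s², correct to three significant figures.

ω = 2π·1650/60 = 172.8 rad/s
x(θ) = r cosθ + √(L² − r² sin²θ); with ω constant, a = ω²·d²x/dθ².
d²x/dθ² = −r cosθ − r²(cos2θ)/√u − r⁴ sin²2θ/(4u^{3/2}),  u = L² − r² sin²θ = 0.00351152 m².
Substituting r = 0.0179 m, L = 0.0619 m, θ = 88.2°: d²x/dθ² = +0.0048336 m.
a = ω²·d²x/dθ² = (172.8)²·(+0.0048336) = +144.31 m/s²;  |a| = 144.31 m/s².

144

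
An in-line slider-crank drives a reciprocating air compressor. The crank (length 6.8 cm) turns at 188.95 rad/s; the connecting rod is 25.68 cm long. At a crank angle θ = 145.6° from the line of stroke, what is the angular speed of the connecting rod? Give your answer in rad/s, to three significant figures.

ω = 188.9 rad/s
The rod makes angle φ with the slider axis where L sinφ = r sinθ; differentiating, L cosφ·φ̇ = r ω cosθ.
L cosφ = √(L² − r² sin²θ) = 0.25391 m.
|ω_rod| = r ω |cosθ| / √(L² − r² sin²θ) = 0.068·188.9·0.82511/0.25391 = 41.753 rad/s.

41.8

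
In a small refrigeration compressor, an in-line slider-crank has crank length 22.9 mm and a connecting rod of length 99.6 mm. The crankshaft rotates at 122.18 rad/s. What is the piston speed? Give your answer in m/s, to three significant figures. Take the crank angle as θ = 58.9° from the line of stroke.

2.69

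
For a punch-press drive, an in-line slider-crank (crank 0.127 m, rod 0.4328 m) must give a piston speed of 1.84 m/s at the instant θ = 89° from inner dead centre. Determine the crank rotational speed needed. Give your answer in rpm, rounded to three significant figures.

For an in-line slider-crank, |v_piston| = rω|sinθ|·[1 + r cosθ/√(L² − r² sin²θ)].
With r = 0.127 m, L = 0.4328 m, θ = 89°: the bracketed kinematic factor |dx/dθ| = 0.12766 m.
ω = v/|dx/dθ| = 1.84/0.12766 = 14.413 rad/s.
N = 60ω/(2π) = 137.64 rpm.

138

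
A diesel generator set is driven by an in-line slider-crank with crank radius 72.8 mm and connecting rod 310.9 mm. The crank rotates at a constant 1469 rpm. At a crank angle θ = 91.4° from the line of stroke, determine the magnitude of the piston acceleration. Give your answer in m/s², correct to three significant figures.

ω = 2π·1469/60 = 153.8 rad/s
x(θ) = r cosθ + √(L² − r² sin²θ); with ω constant, a = ω²·d²x/dθ².
d²x/dθ² = −r cosθ − r²(cos2θ)/√u − r⁴ sin²2θ/(4u^{3/2}),  u = L² − r² sin²θ = 0.0913621 m².
Substituting r = 0.0728 m, L = 0.3109 m, θ = 91.4°: d²x/dθ² = +0.019291 m.
a = ω²·d²x/dθ² = (153.8)²·(+0.019291) = +456.52 m/s²;  |a| = 456.52 m/s².

457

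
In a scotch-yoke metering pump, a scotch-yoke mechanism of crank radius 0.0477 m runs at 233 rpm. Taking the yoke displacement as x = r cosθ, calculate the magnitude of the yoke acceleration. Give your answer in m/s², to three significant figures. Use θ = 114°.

ω = 24.4 rad/s (from 233 rpm).
x = r cosθ ⇒ ẍ = −rω² cosθ (ω constant).
|a| = rω²|cosθ| = 0.0477·(24.4)²·|cos 114°| = 11.55 m/s².

11.6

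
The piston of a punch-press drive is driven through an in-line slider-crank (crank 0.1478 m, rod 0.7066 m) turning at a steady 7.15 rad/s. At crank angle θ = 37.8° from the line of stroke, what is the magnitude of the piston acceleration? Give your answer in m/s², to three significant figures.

ω = 7.15 rad/s
x(θ) = r cosθ + √(L² − r² sin²θ); with ω constant, a = ω²·d²x/dθ².
d²x/dθ² = −r cosθ − r²(cos2θ)/√u − r⁴ sin²2θ/(4u^{3/2}),  u = L² − r² sin²θ = 0.491077 m².
Substituting r = 0.1478 m, L = 0.7066 m, θ = 37.8°: d²x/dθ² = -0.12486 m.
a = ω²·d²x/dθ² = (7.15)²·(-0.12486) = -6.3833 m/s²;  |a| = 6.3833 m/s².

6.38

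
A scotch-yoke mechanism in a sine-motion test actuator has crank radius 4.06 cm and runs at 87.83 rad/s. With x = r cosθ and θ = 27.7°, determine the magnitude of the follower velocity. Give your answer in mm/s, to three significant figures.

1660

ω = 87.83 rad/s
x = r cosθ ⇒ ẋ = −rω sinθ.
|v| = rω|sinθ| = 0.0406·87.83·|sin 27.7°| = 1.6576 m/s = 1657.6 mm/s.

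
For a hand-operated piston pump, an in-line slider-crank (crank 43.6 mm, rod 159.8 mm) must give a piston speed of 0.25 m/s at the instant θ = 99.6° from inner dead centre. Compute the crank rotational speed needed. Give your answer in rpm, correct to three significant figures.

58.3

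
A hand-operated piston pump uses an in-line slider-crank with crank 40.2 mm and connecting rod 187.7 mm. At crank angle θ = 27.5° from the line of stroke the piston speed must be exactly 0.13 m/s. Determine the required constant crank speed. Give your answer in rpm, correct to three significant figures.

56.2

For an in-line slider-crank, |v_piston| = rω|sinθ|·[1 + r cosθ/√(L² − r² sin²θ)].
With r = 0.0402 m, L = 0.1877 m, θ = 27.5°: the bracketed kinematic factor |dx/dθ| = 0.022106 m.
ω = v/|dx/dθ| = 0.13/0.022106 = 5.8808 rad/s.
N = 60ω/(2π) = 56.157 rpm.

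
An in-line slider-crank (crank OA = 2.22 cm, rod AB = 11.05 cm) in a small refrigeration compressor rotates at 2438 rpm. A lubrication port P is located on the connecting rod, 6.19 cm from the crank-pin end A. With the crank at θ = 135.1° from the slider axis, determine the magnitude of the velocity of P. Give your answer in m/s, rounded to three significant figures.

4.08

ω = 255.3 rad/s.  Crank-pin speed |V_A| = rω = 5.6678 m/s, perpendicular to OA.
Rod angle: sinφ = −(r/L) sinθ ⇒ φ = -8.153°; ω_rod = −rω cosθ/√(L²−r²sin²θ) = +36.703 rad/s.
V_P = V_A + ω_rod × AP, with AP = 0.0619 m along the rod.
Components: V_Px = −rω sinθ − a·ω_rod·sinφ = -3.6786 m/s;  V_Py = rω cosθ + a·ω_rod·cosφ = -1.7658 m/s.
|V_P| = √(V_Px² + V_Py²) = 4.0804 m/s.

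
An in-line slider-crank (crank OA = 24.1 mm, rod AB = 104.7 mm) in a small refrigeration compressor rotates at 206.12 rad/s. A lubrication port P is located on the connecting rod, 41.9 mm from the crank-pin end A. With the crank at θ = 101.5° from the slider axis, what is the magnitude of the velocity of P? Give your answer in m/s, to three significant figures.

4.81

ω = 206.1 rad/s.  Crank-pin speed |V_A| = rω = 4.9675 m/s, perpendicular to OA.
Rod angle: sinφ = −(r/L) sinθ ⇒ φ = -13.036°; ω_rod = −rω cosθ/√(L²−r²sin²θ) = +9.7092 rad/s.
V_P = V_A + ω_rod × AP, with AP = 0.0419 m along the rod.
Components: V_Px = −rω sinθ − a·ω_rod·sinφ = -4.776 m/s;  V_Py = rω cosθ + a·ω_rod·cosφ = -0.59403 m/s.
|V_P| = √(V_Px² + V_Py²) = 4.8128 m/s.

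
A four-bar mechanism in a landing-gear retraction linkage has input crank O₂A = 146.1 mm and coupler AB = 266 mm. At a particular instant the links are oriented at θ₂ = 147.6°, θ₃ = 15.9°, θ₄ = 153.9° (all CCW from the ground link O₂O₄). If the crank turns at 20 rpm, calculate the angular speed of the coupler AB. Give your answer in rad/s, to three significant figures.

ω₂ = 2.094 rad/s (from 20 rpm).
Differentiating the loop-closure r₂e^{iθ₂}+r₃e^{iθ₃}=r₁+r₄e^{iθ₄} gives r₂ω₂e^{iθ₂}+r₃ω₃e^{iθ₃}=r₄ω₄e^{iθ₄}.
Eliminating the other unknown: ω₃ = r₂ω₂ sin(θ₄−θ₂) / [r₃ sin(θ₃−θ₄)].
Numerator sine = +0.10973; denominator sine = -0.66913.
Result = 0.1461·2.094·(+0.10973) / (0.266·(-0.66913)) = -0.18865 rad/s; magnitude 0.18865 rad/s.

0.189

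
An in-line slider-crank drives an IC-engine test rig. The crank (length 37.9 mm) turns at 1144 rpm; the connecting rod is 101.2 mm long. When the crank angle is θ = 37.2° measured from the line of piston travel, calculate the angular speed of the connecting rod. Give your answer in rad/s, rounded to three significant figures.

ω = 119.8 rad/s (converted from 1144 rpm).
The rod makes angle φ with the slider axis where L sinφ = r sinθ; differentiating, L cosφ·φ̇ = r ω cosθ.
L cosφ = √(L² − r² sin²θ) = 0.098572 m.
|ω_rod| = r ω |cosθ| / √(L² − r² sin²θ) = 0.0379·119.8·0.79653/0.098572 = 36.69 rad/s.

36.7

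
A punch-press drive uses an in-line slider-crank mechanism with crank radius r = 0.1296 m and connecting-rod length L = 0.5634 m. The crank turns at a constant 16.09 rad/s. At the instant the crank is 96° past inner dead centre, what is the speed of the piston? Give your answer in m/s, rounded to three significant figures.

ω = 16.09 rad/s
For an in-line slider-crank, x = r cosθ + √(L² − r² sin²θ), so v = −rω sinθ·[1 + r cosθ/√(L² − r² sin²θ)].
With r = 0.1296 m, L = 0.5634 m, θ = 96°: √(L² − r² sin²θ) = 0.54846 m.
v = −0.1296·16.09·0.99452·[1 + 0.1296·-0.10453/0.54846] = -2.0226 m/s.
|v| = 2.0226 m/s.

2.02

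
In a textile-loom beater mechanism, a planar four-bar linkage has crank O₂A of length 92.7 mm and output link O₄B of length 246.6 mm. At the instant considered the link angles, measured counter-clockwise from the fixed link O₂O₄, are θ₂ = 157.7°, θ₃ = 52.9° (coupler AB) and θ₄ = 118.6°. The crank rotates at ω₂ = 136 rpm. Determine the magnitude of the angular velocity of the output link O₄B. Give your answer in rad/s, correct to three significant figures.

5.68

ω₂ = 14.24 rad/s (from 136 rpm).
Differentiating the loop-closure r₂e^{iθ₂}+r₃e^{iθ₃}=r₁+r₄e^{iθ₄} gives r₂ω₂e^{iθ₂}+r₃ω₃e^{iθ₃}=r₄ω₄e^{iθ₄}.
Eliminating the other unknown: ω₄ = r₂ω₂ sin(θ₂−θ₃) / [r₄ sin(θ₄−θ₃)].
Numerator sine = +0.96682; denominator sine = +0.91140.
Result = 0.0927·14.24·(+0.96682) / (0.2466·(+0.91140)) = +5.6792 rad/s; magnitude 5.6792 rad/s.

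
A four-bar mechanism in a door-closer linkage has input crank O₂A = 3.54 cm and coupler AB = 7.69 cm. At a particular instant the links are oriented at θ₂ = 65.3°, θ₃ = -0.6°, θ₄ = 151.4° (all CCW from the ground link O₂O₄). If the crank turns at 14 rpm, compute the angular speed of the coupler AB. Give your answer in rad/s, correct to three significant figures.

ω₂ = 1.466 rad/s (from 14 rpm).
Differentiating the loop-closure r₂e^{iθ₂}+r₃e^{iθ₃}=r₁+r₄e^{iθ₄} gives r₂ω₂e^{iθ₂}+r₃ω₃e^{iθ₃}=r₄ω₄e^{iθ₄}.
Eliminating the other unknown: ω₃ = r₂ω₂ sin(θ₄−θ₂) / [r₃ sin(θ₃−θ₄)].
Numerator sine = +0.99768; denominator sine = -0.46947.
Result = 0.0354·1.466·(+0.99768) / (0.0769·(-0.46947)) = -1.4342 rad/s; magnitude 1.4342 rad/s.

1.43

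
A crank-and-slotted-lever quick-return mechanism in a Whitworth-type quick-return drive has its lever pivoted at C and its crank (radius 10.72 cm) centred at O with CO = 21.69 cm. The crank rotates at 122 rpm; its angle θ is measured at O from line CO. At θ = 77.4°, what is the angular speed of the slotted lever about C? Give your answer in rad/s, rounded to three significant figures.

ω = 12.78 rad/s (from 122 rpm).
Crank pin A relative to C: A = (d + r cosθ, r sinθ); lever angle φ = atan2(r sinθ, d + r cosθ).
Differentiating tanφ: φ̇ = rω(d cosθ + r)/(d² + r² + 2dr cosθ).
d² + r² + 2dr cosθ = |CA|² = 0.0686818 m²;  d cosθ + r = +0.15452 m.
|ω_lever| = |0.1072·12.78·+0.15452| / 0.0686818 = 3.0811 rad/s.

3.08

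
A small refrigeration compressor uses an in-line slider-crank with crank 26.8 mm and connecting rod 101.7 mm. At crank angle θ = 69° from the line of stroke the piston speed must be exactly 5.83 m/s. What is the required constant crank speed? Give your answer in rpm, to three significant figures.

For an in-line slider-crank, |v_piston| = rω|sinθ|·[1 + r cosθ/√(L² − r² sin²θ)].
With r = 0.0268 m, L = 0.1017 m, θ = 69°: the bracketed kinematic factor |dx/dθ| = 0.027458 m.
ω = v/|dx/dθ| = 5.83/0.027458 = 212.33 rad/s.
N = 60ω/(2π) = 2027.6 rpm.

2030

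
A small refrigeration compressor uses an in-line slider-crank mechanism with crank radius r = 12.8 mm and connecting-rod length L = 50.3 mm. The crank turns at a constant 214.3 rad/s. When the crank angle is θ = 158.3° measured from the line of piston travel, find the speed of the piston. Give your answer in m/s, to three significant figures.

ω = 214.3 rad/s
For an in-line slider-crank, x = r cosθ + √(L² − r² sin²θ), so v = −rω sinθ·[1 + r cosθ/√(L² − r² sin²θ)].
With r = 0.0128 m, L = 0.0503 m, θ = 158.3°: √(L² − r² sin²θ) = 0.050077 m.
v = −0.0128·214.3·0.36975·[1 + 0.0128·-0.92913/0.050077] = -0.77336 m/s.
|v| = 0.77336 m/s.

0.773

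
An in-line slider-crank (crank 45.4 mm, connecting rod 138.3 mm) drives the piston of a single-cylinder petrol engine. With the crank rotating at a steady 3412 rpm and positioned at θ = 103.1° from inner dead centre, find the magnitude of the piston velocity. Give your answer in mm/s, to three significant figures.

14600

ω = 2π·3412/60 = 357.3 rad/s
For an in-line slider-crank, x = r cosθ + √(L² − r² sin²θ), so v = −rω sinθ·[1 + r cosθ/√(L² − r² sin²θ)].
With r = 0.0454 m, L = 0.1383 m, θ = 103.1°: √(L² − r² sin²θ) = 0.13104 m.
v = −0.0454·357.3·0.97398·[1 + 0.0454·-0.22665/0.13104] = -14.559 m/s.
|v| = 14.559 m/s = 14559 mm/s.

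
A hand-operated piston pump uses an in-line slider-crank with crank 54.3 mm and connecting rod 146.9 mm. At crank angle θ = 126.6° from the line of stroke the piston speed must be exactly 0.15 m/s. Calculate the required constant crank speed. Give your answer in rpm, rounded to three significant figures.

42.7

For an in-line slider-crank, |v_piston| = rω|sinθ|·[1 + r cosθ/√(L² − r² sin²θ)].
With r = 0.0543 m, L = 0.1469 m, θ = 126.6°: the bracketed kinematic factor |dx/dθ| = 0.033532 m.
ω = v/|dx/dθ| = 0.15/0.033532 = 4.4733 rad/s.
N = 60ω/(2π) = 42.717 rpm.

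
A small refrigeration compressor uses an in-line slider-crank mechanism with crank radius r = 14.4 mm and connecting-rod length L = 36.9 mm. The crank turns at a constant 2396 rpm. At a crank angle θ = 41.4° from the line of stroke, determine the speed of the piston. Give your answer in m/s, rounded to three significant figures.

3.11

ω = 2π·2396/60 = 250.9 rad/s
For an in-line slider-crank, x = r cosθ + √(L² − r² sin²θ), so v = −rω sinθ·[1 + r cosθ/√(L² − r² sin²θ)].
With r = 0.0144 m, L = 0.0369 m, θ = 41.4°: √(L² − r² sin²θ) = 0.03565 m.
v = −0.0144·250.9·0.66131·[1 + 0.0144·0.75011/0.03565] = -3.1133 m/s.
|v| = 3.1133 m/s.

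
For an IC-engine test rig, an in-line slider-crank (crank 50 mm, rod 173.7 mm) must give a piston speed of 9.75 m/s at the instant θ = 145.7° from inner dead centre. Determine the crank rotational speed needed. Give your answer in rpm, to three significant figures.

For an in-line slider-crank, |v_piston| = rω|sinθ|·[1 + r cosθ/√(L² − r² sin²θ)].
With r = 0.05 m, L = 0.1737 m, θ = 145.7°: the bracketed kinematic factor |dx/dθ| = 0.021386 m.
ω = v/|dx/dθ| = 9.75/0.021386 = 455.9 rad/s.
N = 60ω/(2π) = 4353.5 rpm.

4350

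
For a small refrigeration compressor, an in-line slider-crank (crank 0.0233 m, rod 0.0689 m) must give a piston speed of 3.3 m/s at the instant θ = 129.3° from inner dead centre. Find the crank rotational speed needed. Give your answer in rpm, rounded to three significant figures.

2250

For an in-line slider-crank, |v_piston| = rω|sinθ|·[1 + r cosθ/√(L² − r² sin²θ)].
With r = 0.0233 m, L = 0.0689 m, θ = 129.3°: the bracketed kinematic factor |dx/dθ| = 0.014029 m.
ω = v/|dx/dθ| = 3.3/0.014029 = 235.23 rad/s.
N = 60ω/(2π) = 2246.2 rpm.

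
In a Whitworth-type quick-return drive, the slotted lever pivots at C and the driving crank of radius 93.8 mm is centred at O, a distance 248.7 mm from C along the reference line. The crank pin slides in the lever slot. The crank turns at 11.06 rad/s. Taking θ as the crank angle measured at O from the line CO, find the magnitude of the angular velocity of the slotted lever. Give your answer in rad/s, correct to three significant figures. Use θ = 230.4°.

ω = 11.06 rad/s
Crank pin A relative to C: A = (d + r cosθ, r sinθ); lever angle φ = atan2(r sinθ, d + r cosθ).
Differentiating tanφ: φ̇ = rω(d cosθ + r)/(d² + r² + 2dr cosθ).
d² + r² + 2dr cosθ = |CA|² = 0.0409104 m²;  d cosθ + r = -0.064727 m.
|ω_lever| = |0.0938·11.06·-0.064727| / 0.0409104 = 1.6414 rad/s.

1.64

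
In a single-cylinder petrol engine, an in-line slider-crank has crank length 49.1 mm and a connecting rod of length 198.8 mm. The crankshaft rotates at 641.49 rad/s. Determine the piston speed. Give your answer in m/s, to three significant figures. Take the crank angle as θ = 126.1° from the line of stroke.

ω = 641.5 rad/s
For an in-line slider-crank, x = r cosθ + √(L² − r² sin²θ), so v = −rω sinθ·[1 + r cosθ/√(L² − r² sin²θ)].
With r = 0.0491 m, L = 0.1988 m, θ = 126.1°: √(L² − r² sin²θ) = 0.1948 m.
v = −0.0491·641.5·0.80799·[1 + 0.0491·-0.58920/0.1948] = -21.67 m/s.
|v| = 21.67 m/s.

21.7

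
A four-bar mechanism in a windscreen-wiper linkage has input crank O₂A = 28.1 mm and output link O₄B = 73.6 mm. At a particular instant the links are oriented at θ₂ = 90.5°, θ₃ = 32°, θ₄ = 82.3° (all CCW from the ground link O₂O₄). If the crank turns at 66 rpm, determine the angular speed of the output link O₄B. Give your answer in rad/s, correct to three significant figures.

ω₂ = 6.912 rad/s (from 66 rpm).
Differentiating the loop-closure r₂e^{iθ₂}+r₃e^{iθ₃}=r₁+r₄e^{iθ₄} gives r₂ω₂e^{iθ₂}+r₃ω₃e^{iθ₃}=r₄ω₄e^{iθ₄}.
Eliminating the other unknown: ω₄ = r₂ω₂ sin(θ₂−θ₃) / [r₄ sin(θ₄−θ₃)].
Numerator sine = +0.85264; denominator sine = +0.76940.
Result = 0.0281·6.912·(+0.85264) / (0.0736·(+0.76940)) = +2.9243 rad/s; magnitude 2.9243 rad/s.

2.92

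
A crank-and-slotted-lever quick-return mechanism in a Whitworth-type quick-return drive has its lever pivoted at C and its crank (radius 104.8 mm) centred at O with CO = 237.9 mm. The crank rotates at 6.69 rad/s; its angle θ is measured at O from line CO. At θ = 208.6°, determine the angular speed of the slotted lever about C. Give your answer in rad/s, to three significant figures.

3.07

ω = 6.69 rad/s
Crank pin A relative to C: A = (d + r cosθ, r sinθ); lever angle φ = atan2(r sinθ, d + r cosθ).
Differentiating tanφ: φ̇ = rω(d cosθ + r)/(d² + r² + 2dr cosθ).
d² + r² + 2dr cosθ = |CA|² = 0.0237998 m²;  d cosθ + r = -0.10407 m.
|ω_lever| = |0.1048·6.69·-0.10407| / 0.0237998 = 3.0658 rad/s.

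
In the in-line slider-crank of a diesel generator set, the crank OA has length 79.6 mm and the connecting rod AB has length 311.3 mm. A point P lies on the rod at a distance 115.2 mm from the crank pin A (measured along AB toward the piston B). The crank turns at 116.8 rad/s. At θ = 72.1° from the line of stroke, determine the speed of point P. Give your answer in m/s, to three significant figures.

9.29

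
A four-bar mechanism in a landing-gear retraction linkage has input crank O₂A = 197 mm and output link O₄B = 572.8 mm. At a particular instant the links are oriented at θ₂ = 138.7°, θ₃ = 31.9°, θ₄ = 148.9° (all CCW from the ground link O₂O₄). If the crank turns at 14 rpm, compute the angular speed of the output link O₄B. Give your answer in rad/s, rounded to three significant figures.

ω₂ = 1.466 rad/s (from 14 rpm).
Differentiating the loop-closure r₂e^{iθ₂}+r₃e^{iθ₃}=r₁+r₄e^{iθ₄} gives r₂ω₂e^{iθ₂}+r₃ω₃e^{iθ₃}=r₄ω₄e^{iθ₄}.
Eliminating the other unknown: ω₄ = r₂ω₂ sin(θ₂−θ₃) / [r₄ sin(θ₄−θ₃)].
Numerator sine = +0.95732; denominator sine = +0.89101.
Result = 0.197·1.466·(+0.95732) / (0.5728·(+0.89101)) = +0.54175 rad/s; magnitude 0.54175 rad/s.

0.542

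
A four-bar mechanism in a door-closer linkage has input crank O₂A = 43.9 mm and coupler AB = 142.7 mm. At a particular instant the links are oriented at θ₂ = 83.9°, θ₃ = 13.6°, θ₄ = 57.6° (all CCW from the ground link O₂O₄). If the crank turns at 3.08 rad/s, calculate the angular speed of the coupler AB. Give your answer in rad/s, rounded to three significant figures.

ω₂ = 3.08 rad/s
Differentiating the loop-closure r₂e^{iθ₂}+r₃e^{iθ₃}=r₁+r₄e^{iθ₄} gives r₂ω₂e^{iθ₂}+r₃ω₃e^{iθ₃}=r₄ω₄e^{iθ₄}.
Eliminating the other unknown: ω₃ = r₂ω₂ sin(θ₄−θ₂) / [r₃ sin(θ₃−θ₄)].
Numerator sine = -0.44307; denominator sine = -0.69466.
Result = 0.0439·3.08·(-0.44307) / (0.1427·(-0.69466)) = +0.60436 rad/s; magnitude 0.60436 rad/s.

0.604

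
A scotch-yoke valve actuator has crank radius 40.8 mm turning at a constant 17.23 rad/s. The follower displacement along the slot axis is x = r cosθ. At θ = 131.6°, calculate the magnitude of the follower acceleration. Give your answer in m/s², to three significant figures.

ω = 17.23 rad/s
x = r cosθ ⇒ ẍ = −rω² cosθ (ω constant).
|a| = rω²|cosθ| = 0.0408·(17.23)²·|cos 131.6°| = 8.0417 m/s².

8.04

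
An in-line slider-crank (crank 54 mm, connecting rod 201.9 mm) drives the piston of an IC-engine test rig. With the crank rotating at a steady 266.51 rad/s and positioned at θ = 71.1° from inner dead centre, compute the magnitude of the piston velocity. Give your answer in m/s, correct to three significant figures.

ω = 266.5 rad/s
For an in-line slider-crank, x = r cosθ + √(L² − r² sin²θ), so v = −rω sinθ·[1 + r cosθ/√(L² − r² sin²θ)].
With r = 0.054 m, L = 0.2019 m, θ = 71.1°: √(L² − r² sin²θ) = 0.19533 m.
v = −0.054·266.5·0.94609·[1 + 0.054·0.32392/0.19533] = -14.835 m/s.
|v| = 14.835 m/s.

14.8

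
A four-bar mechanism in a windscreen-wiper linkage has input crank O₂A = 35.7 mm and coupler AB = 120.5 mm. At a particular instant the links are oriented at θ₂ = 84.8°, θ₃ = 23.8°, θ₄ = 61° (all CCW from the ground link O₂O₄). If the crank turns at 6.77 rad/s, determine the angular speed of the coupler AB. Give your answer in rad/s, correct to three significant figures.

ω₂ = 6.77 rad/s
Differentiating the loop-closure r₂e^{iθ₂}+r₃e^{iθ₃}=r₁+r₄e^{iθ₄} gives r₂ω₂e^{iθ₂}+r₃ω₃e^{iθ₃}=r₄ω₄e^{iθ₄}.
Eliminating the other unknown: ω₃ = r₂ω₂ sin(θ₄−θ₂) / [r₃ sin(θ₃−θ₄)].
Numerator sine = -0.40355; denominator sine = -0.60460.
Result = 0.0357·6.77·(-0.40355) / (0.1205·(-0.60460)) = +1.3387 rad/s; magnitude 1.3387 rad/s.

1.34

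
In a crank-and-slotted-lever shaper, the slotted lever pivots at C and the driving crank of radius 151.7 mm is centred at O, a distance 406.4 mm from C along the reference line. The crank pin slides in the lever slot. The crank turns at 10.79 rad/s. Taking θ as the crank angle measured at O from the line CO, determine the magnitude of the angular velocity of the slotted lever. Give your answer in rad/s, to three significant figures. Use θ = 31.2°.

ω = 10.79 rad/s
Crank pin A relative to C: A = (d + r cosθ, r sinθ); lever angle φ = atan2(r sinθ, d + r cosθ).
Differentiating tanφ: φ̇ = rω(d cosθ + r)/(d² + r² + 2dr cosθ).
d² + r² + 2dr cosθ = |CA|² = 0.293642 m²;  d cosθ + r = +0.49932 m.
|ω_lever| = |0.1517·10.79·+0.49932| / 0.293642 = 2.7834 rad/s.

2.78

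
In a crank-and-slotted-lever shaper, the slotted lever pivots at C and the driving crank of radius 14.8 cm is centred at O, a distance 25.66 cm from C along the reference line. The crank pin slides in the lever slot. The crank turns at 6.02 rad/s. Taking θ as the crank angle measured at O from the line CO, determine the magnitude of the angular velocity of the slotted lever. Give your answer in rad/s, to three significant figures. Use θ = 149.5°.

2.92

ω = 6.02 rad/s
Crank pin A relative to C: A = (d + r cosθ, r sinθ); lever angle φ = atan2(r sinθ, d + r cosθ).
Differentiating tanφ: φ̇ = rω(d cosθ + r)/(d² + r² + 2dr cosθ).
d² + r² + 2dr cosθ = |CA|² = 0.0223037 m²;  d cosθ + r = -0.073094 m.
|ω_lever| = |0.148·6.02·-0.073094| / 0.0223037 = 2.9199 rad/s.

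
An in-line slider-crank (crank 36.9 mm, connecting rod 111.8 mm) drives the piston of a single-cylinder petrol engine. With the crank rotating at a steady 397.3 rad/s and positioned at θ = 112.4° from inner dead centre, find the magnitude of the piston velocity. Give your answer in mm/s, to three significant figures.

ω = 397.3 rad/s
For an in-line slider-crank, x = r cosθ + √(L² − r² sin²θ), so v = −rω sinθ·[1 + r cosθ/√(L² − r² sin²θ)].
With r = 0.0369 m, L = 0.1118 m, θ = 112.4°: √(L² − r² sin²θ) = 0.10647 m.
v = −0.0369·397.3·0.92455·[1 + 0.0369·-0.38107/0.10647] = -11.764 m/s.
|v| = 11.764 m/s = 11764 mm/s.

11800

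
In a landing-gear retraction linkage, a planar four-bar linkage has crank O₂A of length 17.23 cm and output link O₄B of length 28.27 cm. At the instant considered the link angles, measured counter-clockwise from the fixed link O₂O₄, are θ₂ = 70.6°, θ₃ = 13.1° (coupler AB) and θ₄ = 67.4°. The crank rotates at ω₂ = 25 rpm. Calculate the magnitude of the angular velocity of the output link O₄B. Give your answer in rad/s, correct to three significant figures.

1.66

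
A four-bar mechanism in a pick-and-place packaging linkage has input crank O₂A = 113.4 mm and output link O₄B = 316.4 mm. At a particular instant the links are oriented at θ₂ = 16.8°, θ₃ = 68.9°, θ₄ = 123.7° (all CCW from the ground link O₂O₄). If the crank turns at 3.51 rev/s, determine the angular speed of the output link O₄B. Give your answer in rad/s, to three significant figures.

7.63

ω₂ = 22.05 rad/s (from 3.51 rev/s).
Differentiating the loop-closure r₂e^{iθ₂}+r₃e^{iθ₃}=r₁+r₄e^{iθ₄} gives r₂ω₂e^{iθ₂}+r₃ω₃e^{iθ₃}=r₄ω₄e^{iθ₄}.
Eliminating the other unknown: ω₄ = r₂ω₂ sin(θ₂−θ₃) / [r₄ sin(θ₄−θ₃)].
Numerator sine = -0.78908; denominator sine = +0.81714.
Result = 0.1134·22.05·(-0.78908) / (0.3164·(+0.81714)) = -7.6329 rad/s; magnitude 7.6329 rad/s.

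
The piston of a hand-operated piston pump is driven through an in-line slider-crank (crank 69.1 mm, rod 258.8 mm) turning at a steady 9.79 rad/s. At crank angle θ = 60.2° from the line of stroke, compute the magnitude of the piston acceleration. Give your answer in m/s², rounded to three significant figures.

ω = 9.79 rad/s
x(θ) = r cosθ + √(L² − r² sin²θ); with ω constant, a = ω²·d²x/dθ².
d²x/dθ² = −r cosθ − r²(cos2θ)/√u − r⁴ sin²2θ/(4u^{3/2}),  u = L² − r² sin²θ = 0.0633819 m².
Substituting r = 0.0691 m, L = 0.2588 m, θ = 60.2°: d²x/dθ² = -0.025009 m.
a = ω²·d²x/dθ² = (9.79)²·(-0.025009) = -2.397 m/s²;  |a| = 2.397 m/s².

2.40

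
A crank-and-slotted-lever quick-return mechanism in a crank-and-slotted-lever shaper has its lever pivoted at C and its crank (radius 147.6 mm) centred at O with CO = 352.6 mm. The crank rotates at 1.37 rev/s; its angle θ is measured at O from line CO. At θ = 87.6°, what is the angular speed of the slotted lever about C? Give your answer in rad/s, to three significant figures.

ω = 8.608 rad/s (from 1.37 rev/s).
Crank pin A relative to C: A = (d + r cosθ, r sinθ); lever angle φ = atan2(r sinθ, d + r cosθ).
Differentiating tanφ: φ̇ = rω(d cosθ + r)/(d² + r² + 2dr cosθ).
d² + r² + 2dr cosθ = |CA|² = 0.150471 m²;  d cosθ + r = +0.16237 m.
|ω_lever| = |0.1476·8.608·+0.16237| / 0.150471 = 1.371 rad/s.

1.37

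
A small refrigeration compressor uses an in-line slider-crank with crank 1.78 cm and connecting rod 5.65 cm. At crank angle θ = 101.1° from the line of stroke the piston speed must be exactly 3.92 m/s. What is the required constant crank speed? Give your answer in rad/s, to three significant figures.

240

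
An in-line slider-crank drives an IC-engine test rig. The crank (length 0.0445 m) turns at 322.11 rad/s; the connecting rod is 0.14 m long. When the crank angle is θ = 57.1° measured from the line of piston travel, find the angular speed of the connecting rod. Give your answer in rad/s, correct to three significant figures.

ω = 322.1 rad/s
The rod makes angle φ with the slider axis where L sinφ = r sinθ; differentiating, L cosφ·φ̇ = r ω cosθ.
L cosφ = √(L² − r² sin²θ) = 0.13492 m.
|ω_rod| = r ω |cosθ| / √(L² − r² sin²θ) = 0.0445·322.1·0.54317/0.13492 = 57.706 rad/s.

57.7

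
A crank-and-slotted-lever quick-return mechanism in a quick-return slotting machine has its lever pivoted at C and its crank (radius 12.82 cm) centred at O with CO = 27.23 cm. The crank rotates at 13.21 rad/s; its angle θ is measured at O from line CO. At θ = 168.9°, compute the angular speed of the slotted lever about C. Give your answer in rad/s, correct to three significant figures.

10.7

ω = 13.21 rad/s
Crank pin A relative to C: A = (d + r cosθ, r sinθ); lever angle φ = atan2(r sinθ, d + r cosθ).
Differentiating tanφ: φ̇ = rω(d cosθ + r)/(d² + r² + 2dr cosθ).
d² + r² + 2dr cosθ = |CA|² = 0.0220709 m²;  d cosθ + r = -0.13901 m.
|ω_lever| = |0.1282·13.21·-0.13901| / 0.0220709 = 10.666 rad/s.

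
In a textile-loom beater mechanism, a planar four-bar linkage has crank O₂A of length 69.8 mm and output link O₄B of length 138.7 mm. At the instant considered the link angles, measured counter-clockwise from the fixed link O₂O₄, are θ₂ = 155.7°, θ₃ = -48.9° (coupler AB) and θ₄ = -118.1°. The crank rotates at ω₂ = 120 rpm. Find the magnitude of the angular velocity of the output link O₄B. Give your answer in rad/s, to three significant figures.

ω₂ = 12.57 rad/s (from 120 rpm).
Differentiating the loop-closure r₂e^{iθ₂}+r₃e^{iθ₃}=r₁+r₄e^{iθ₄} gives r₂ω₂e^{iθ₂}+r₃ω₃e^{iθ₃}=r₄ω₄e^{iθ₄}.
Eliminating the other unknown: ω₄ = r₂ω₂ sin(θ₂−θ₃) / [r₄ sin(θ₄−θ₃)].
Numerator sine = -0.41628; denominator sine = -0.93483.
Result = 0.0698·12.57·(-0.41628) / (0.1387·(-0.93483)) = +2.8161 rad/s; magnitude 2.8161 rad/s.

2.82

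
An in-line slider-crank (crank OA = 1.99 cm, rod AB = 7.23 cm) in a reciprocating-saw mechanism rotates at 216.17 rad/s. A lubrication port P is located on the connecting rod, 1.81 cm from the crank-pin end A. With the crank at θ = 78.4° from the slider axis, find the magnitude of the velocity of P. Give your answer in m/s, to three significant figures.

ω = 216.2 rad/s.  Crank-pin speed |V_A| = rω = 4.3018 m/s, perpendicular to OA.
Rod angle: sinφ = −(r/L) sinθ ⇒ φ = -15.642°; ω_rod = −rω cosθ/√(L²−r²sin²θ) = -12.424 rad/s.
V_P = V_A + ω_rod × AP, with AP = 0.0181 m along the rod.
Components: V_Px = −rω sinθ − a·ω_rod·sinφ = -4.2746 m/s;  V_Py = rω cosθ + a·ω_rod·cosφ = +0.64845 m/s.
|V_P| = √(V_Px² + V_Py²) = 4.3235 m/s.

4.32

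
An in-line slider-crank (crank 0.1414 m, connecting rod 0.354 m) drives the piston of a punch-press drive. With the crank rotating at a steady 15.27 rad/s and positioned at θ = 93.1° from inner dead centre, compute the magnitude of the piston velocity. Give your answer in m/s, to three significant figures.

2.11

ω = 15.27 rad/s
For an in-line slider-crank, x = r cosθ + √(L² − r² sin²θ), so v = −rω sinθ·[1 + r cosθ/√(L² − r² sin²θ)].
With r = 0.1414 m, L = 0.354 m, θ = 93.1°: √(L² − r² sin²θ) = 0.32462 m.
v = −0.1414·15.27·0.99854·[1 + 0.1414·-0.05408/0.32462] = -2.1052 m/s.
|v| = 2.1052 m/s.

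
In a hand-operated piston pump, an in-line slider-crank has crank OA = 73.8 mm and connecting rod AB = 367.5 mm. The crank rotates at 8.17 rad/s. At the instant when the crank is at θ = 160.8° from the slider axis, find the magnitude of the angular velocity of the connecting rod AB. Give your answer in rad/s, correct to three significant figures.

1.55

ω = 8.17 rad/s
The rod makes angle φ with the slider axis where L sinφ = r sinθ; differentiating, L cosφ·φ̇ = r ω cosθ.
L cosφ = √(L² − r² sin²θ) = 0.3667 m.
|ω_rod| = r ω |cosθ| / √(L² − r² sin²θ) = 0.0738·8.17·0.94438/0.3667 = 1.5528 rad/s.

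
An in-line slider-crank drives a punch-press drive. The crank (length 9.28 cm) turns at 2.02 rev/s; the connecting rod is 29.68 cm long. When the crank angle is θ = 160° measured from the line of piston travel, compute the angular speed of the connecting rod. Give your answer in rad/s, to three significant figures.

ω = 12.69 rad/s (converted from 2.02 rev/s).
The rod makes angle φ with the slider axis where L sinφ = r sinθ; differentiating, L cosφ·φ̇ = r ω cosθ.
L cosφ = √(L² − r² sin²θ) = 0.2951 m.
|ω_rod| = r ω |cosθ| / √(L² − r² sin²θ) = 0.0928·12.69·0.93969/0.2951 = 3.7506 rad/s.

3.75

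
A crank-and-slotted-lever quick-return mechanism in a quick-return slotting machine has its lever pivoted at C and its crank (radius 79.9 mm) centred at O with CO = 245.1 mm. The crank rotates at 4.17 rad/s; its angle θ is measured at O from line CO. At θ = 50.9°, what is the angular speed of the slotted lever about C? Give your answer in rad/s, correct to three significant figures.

0.857

ω = 4.17 rad/s
Crank pin A relative to C: A = (d + r cosθ, r sinθ); lever angle φ = atan2(r sinθ, d + r cosθ).
Differentiating tanφ: φ̇ = rω(d cosθ + r)/(d² + r² + 2dr cosθ).
d² + r² + 2dr cosθ = |CA|² = 0.0911597 m²;  d cosθ + r = +0.23448 m.
|ω_lever| = |0.0799·4.17·+0.23448| / 0.0911597 = 0.857 rad/s.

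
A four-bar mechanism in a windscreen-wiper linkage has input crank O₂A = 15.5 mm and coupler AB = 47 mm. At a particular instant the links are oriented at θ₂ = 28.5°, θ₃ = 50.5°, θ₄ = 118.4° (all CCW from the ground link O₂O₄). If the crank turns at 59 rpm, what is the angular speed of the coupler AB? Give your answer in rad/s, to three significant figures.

ω₂ = 6.178 rad/s (from 59 rpm).
Differentiating the loop-closure r₂e^{iθ₂}+r₃e^{iθ₃}=r₁+r₄e^{iθ₄} gives r₂ω₂e^{iθ₂}+r₃ω₃e^{iθ₃}=r₄ω₄e^{iθ₄}.
Eliminating the other unknown: ω₃ = r₂ω₂ sin(θ₄−θ₂) / [r₃ sin(θ₃−θ₄)].
Numerator sine = +1.00000; denominator sine = -0.92653.
Result = 0.0155·6.178·(+1.00000) / (0.047·(-0.92653)) = -2.1992 rad/s; magnitude 2.1992 rad/s.

2.20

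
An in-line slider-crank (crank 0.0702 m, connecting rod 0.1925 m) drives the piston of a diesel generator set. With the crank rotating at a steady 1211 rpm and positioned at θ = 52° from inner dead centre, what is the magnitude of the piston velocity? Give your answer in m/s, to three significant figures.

8.66

ω = 2π·1211/60 = 126.8 rad/s
For an in-line slider-crank, x = r cosθ + √(L² − r² sin²θ), so v = −rω sinθ·[1 + r cosθ/√(L² − r² sin²θ)].
With r = 0.0702 m, L = 0.1925 m, θ = 52°: √(L² − r² sin²θ) = 0.18438 m.
v = −0.0702·126.8·0.78801·[1 + 0.0702·0.61566/0.18438] = -8.6596 m/s.
|v| = 8.6596 m/s.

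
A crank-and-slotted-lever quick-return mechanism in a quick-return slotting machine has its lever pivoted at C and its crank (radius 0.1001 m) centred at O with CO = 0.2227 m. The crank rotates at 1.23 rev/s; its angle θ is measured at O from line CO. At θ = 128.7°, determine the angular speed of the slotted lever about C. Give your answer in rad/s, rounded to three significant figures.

ω = 7.728 rad/s (from 1.23 rev/s).
Crank pin A relative to C: A = (d + r cosθ, r sinθ); lever angle φ = atan2(r sinθ, d + r cosθ).
Differentiating tanφ: φ̇ = rω(d cosθ + r)/(d² + r² + 2dr cosθ).
d² + r² + 2dr cosθ = |CA|² = 0.0317391 m²;  d cosθ + r = -0.039142 m.
|ω_lever| = |0.1001·7.728·-0.039142| / 0.0317391 = 0.95403 rad/s.

0.954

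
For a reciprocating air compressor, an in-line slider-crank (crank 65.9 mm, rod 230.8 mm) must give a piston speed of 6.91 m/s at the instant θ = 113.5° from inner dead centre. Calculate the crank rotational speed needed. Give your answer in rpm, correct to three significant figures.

1240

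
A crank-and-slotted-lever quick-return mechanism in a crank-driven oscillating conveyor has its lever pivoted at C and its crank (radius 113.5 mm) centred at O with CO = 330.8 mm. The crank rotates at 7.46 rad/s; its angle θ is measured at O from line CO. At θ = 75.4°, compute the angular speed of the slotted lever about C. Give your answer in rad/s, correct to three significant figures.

1.18

ω = 7.46 rad/s
Crank pin A relative to C: A = (d + r cosθ, r sinθ); lever angle φ = atan2(r sinθ, d + r cosθ).
Differentiating tanφ: φ̇ = rω(d cosθ + r)/(d² + r² + 2dr cosθ).
d² + r² + 2dr cosθ = |CA|² = 0.141239 m²;  d cosθ + r = +0.19688 m.
|ω_lever| = |0.1135·7.46·+0.19688| / 0.141239 = 1.1803 rad/s.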